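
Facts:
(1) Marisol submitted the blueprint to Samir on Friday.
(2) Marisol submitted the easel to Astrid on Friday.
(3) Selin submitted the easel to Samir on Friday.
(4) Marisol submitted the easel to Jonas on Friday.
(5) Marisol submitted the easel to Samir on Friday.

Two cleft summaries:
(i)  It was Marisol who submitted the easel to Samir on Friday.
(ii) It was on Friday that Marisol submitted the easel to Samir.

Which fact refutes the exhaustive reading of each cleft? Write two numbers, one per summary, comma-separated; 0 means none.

(i): focus "Marisol". Looking for thing = the easel, recipient = Samir, setting = on Friday with some other agent — fact (3) has Selin there. Refuted.
(ii): focus "on Friday". No fact shares agent = Marisol, thing = the easel, recipient = Samir with a different setting. 0.

3, 0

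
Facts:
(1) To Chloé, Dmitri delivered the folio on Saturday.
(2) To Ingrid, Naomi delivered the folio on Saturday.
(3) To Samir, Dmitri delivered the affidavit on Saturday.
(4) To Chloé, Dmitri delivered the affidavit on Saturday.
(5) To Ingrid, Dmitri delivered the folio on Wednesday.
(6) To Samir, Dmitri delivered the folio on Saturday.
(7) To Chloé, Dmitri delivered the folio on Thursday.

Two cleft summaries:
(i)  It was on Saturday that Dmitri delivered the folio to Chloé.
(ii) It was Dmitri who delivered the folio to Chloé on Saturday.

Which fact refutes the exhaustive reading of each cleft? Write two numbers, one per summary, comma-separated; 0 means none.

(i): focus "on Saturday". Looking for agent = Dmitri, thing = the folio, recipient = Chloé with some other setting — fact (7) has on Thursday there. Refuted.
(ii): focus "Dmitri". No fact shares thing = the folio, recipient = Chloé, setting = on Saturday with a different agent. 0.

7, 0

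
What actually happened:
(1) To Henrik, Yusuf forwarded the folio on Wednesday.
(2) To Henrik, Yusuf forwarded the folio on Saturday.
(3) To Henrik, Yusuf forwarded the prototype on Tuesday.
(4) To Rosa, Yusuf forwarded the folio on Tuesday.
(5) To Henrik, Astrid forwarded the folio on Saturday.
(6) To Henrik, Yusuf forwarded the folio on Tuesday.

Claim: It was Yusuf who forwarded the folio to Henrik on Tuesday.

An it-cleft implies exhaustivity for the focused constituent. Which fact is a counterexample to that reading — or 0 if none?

0

Focus of the cleft: "Yusuf" (the agent). Presupposed background: the folio as thing and Henrik as recipient and on Tuesday as setting.
The exhaustive reading says no other agent fits that background.
Every other fact differs from the presupposition on some backgrounded slot, so none challenges the exhaustivity.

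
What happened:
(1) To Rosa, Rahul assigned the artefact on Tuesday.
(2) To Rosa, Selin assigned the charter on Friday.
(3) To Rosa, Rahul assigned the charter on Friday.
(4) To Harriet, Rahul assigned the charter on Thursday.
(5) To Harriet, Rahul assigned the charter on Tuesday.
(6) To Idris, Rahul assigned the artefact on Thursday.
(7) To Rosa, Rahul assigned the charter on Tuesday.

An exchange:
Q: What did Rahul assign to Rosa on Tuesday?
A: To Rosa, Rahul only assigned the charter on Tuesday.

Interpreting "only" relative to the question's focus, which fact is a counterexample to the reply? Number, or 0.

Answering "What did ...?" puts focus on the thing — here, "the charter".
"Only" then excludes alternative things while the background — Rahul as agent and Rosa as recipient and on Tuesday as setting — is held fixed.
Fact (1) shares the background with a different thing (the artefact) — counterexample.
(Fact (3) would refute a reading with focus on the setting — but that is not what the question asks.)

1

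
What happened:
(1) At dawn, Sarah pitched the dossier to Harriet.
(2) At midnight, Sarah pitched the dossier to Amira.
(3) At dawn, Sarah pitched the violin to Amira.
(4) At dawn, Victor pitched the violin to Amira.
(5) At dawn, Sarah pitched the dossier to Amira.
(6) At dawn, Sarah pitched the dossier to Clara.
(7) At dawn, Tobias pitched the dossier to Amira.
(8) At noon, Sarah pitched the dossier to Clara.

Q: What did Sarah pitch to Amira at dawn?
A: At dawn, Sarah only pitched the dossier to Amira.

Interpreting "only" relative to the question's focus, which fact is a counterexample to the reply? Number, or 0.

Answering "What did ...?" puts focus on the thing — here, "the dossier".
"Only" then excludes alternative things while the background — Sarah as agent and Amira as recipient and at dawn as setting — is held fixed.
Fact (3) keeps Sarah as agent and Amira as recipient and at dawn as setting but has thing = the violin; that refutes the reply.
(Fact (2) would refute a reading with focus on the setting — but that is not what the question asks.)

3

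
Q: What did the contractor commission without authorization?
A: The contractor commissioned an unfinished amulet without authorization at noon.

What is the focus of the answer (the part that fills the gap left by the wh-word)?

an unfinished amulet

The wh-word "what" asks about the direct object.
In the answer, "the contractor" and "without authorization" are given — repeated from the question.
"at noon" is also new, but it specifies the time, which is not what the question asks about — so it is not the focus.
The constituent filling the direct object gap is "an unfinished amulet"; that is the focus.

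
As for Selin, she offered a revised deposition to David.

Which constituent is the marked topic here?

The construction explicitly marks "Selin" as what the sentence is about — the topic.
The remainder of the clause is the comment (what is said about the topic).

Selin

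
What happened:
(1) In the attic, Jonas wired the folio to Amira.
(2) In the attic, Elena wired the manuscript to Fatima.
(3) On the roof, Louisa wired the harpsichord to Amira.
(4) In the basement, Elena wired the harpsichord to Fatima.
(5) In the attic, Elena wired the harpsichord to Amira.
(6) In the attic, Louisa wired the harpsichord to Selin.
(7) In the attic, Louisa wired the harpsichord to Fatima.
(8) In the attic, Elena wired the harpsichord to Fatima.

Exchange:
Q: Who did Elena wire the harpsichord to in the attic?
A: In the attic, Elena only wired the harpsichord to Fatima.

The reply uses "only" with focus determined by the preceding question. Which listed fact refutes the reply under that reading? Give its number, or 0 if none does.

5

Answering "Who did ... to ...?" puts focus on the recipient — here, "Fatima".
So "only" ranges over recipients; the rest (agent = Elena, thing = the harpsichord, setting = in the attic) is presupposed.
Fact (5) shares the background with a different recipient (Amira) — counterexample.
(Fact (2) would refute a reading with focus on the thing — but that is not what the question asks.)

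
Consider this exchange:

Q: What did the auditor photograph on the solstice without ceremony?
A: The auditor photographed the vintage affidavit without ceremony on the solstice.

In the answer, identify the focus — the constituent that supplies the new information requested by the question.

The wh-word "what" asks about the direct object.
In the answer, "the auditor", "without ceremony" and "on the solstice" are given — repeated from the question.
The constituent filling the direct object gap is "the vintage affidavit"; that is the focus and would carry nuclear stress.

the vintage affidavit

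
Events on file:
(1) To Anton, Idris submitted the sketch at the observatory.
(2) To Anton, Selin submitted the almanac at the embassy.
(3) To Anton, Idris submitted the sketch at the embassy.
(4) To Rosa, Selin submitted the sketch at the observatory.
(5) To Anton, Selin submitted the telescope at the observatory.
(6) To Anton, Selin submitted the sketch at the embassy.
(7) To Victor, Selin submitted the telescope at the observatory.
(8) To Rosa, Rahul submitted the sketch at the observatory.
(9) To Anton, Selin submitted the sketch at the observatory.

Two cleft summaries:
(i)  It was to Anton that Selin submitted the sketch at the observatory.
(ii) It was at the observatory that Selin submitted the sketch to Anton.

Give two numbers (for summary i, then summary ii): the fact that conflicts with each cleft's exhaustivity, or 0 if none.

Summary (i) focuses "Anton" (the recipient); background agent = Selin, thing = the sketch, setting = at the observatory. Fact (4) matches that background with recipient = Rosa — refutes (i).
Summary (ii) focuses "at the observatory" (the setting); background agent = Selin, thing = the sketch, recipient = Anton. Fact (6) matches that background with setting = at the embassy — refutes (ii).

4, 6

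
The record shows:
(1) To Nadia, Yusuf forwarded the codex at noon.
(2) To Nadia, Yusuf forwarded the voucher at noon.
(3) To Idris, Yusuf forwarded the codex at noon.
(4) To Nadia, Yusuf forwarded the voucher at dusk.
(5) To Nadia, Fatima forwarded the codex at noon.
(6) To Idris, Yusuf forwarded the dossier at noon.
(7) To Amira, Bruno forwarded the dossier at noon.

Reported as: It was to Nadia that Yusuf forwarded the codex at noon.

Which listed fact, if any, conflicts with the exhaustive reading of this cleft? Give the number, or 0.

3

Focus of the cleft: "Nadia" (the recipient). Presupposed background: Yusuf as agent and the codex as thing and at noon as setting.
The exhaustive reading says no other recipient fits that background.
But fact (3) also has Yusuf as agent and the codex as thing and at noon as setting, with recipient = Idris — so the exhaustive reading fails.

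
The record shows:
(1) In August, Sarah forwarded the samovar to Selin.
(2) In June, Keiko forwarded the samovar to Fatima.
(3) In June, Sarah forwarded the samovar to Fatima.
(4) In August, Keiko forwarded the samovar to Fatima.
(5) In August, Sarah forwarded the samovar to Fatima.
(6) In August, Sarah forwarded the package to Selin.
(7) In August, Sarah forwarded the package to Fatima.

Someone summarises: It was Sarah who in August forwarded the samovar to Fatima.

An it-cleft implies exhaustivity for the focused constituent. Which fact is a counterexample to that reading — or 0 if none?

The cleft puts "Sarah" in focus and presupposes the open proposition with same thing, recipient, setting (the samovar / Fatima / in August).
The exhaustive reading says no other agent fits that background.
But fact (4) also has same thing, recipient, setting (the samovar / Fatima / in August), with agent = Keiko — so the exhaustive reading fails.

4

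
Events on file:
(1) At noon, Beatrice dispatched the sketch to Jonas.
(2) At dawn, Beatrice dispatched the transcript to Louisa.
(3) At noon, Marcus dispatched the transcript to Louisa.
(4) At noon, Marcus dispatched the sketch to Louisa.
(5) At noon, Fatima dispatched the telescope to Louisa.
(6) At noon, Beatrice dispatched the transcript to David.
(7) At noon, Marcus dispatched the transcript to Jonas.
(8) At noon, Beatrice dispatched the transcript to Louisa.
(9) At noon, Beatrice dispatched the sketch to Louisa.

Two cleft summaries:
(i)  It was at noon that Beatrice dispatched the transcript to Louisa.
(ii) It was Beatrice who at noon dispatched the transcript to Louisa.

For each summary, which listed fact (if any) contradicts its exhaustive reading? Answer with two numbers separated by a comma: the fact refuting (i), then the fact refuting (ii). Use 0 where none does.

(i): focus "at noon". Looking for agent = Beatrice, thing = the transcript, recipient = Louisa with some other setting — fact (2) has at dawn there. Refuted.
(ii): focus "Beatrice". Looking for thing = the transcript, recipient = Louisa, setting = at noon with some other agent — fact (3) has Marcus there. Refuted.

2, 3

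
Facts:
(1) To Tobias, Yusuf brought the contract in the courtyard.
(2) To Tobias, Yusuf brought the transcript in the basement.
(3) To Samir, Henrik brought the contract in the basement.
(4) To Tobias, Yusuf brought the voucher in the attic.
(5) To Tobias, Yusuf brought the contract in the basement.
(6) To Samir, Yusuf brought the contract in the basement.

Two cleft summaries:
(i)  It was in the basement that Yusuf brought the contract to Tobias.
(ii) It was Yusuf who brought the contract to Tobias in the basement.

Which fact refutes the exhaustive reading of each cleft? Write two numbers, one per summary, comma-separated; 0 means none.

1, 0

(i): focus "in the basement". Looking for Yusuf as agent and the contract as thing and Tobias as recipient with some other setting — fact (1) has in the courtyard there. Refuted.
(ii): focus "Yusuf". No fact shares the contract as thing and Tobias as recipient and in the basement as setting with a different agent. 0.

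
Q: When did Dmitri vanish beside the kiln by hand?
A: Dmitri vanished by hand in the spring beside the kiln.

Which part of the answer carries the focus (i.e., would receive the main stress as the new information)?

The wh-word "when" asks about the time.
In the answer, "Dmitri", "by hand" and "beside the kiln" are given — repeated from the question.
The constituent filling the time gap is "in the spring"; that is the focus and would carry nuclear stress.

in the spring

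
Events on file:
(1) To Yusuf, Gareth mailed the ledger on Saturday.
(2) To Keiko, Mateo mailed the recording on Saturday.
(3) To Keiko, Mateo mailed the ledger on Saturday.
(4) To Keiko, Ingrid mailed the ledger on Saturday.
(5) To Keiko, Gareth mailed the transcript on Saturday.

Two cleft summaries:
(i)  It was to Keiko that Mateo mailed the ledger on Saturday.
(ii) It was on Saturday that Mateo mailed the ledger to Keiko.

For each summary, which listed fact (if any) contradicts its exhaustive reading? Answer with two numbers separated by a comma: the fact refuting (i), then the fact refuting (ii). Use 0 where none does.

0, 0

Summary (i) focuses "Keiko" (the recipient); background Mateo as agent and the ledger as thing and on Saturday as setting. No fact matches that background with a different recipient, so 0.
Summary (ii) focuses "on Saturday" (the setting); background Mateo as agent and the ledger as thing and Keiko as recipient. No fact matches that background with a different setting, so 0.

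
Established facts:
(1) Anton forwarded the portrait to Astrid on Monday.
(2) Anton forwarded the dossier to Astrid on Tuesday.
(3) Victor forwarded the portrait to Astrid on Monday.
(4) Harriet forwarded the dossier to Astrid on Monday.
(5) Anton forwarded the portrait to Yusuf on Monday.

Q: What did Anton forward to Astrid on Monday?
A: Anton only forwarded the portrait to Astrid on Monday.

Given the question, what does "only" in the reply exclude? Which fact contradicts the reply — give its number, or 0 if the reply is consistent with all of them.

The question "What did ...?" targets the thing, so in the reply the focus falls on "the portrait".
So "only" ranges over things; the rest (Anton as agent and Astrid as recipient and on Monday as setting) is presupposed.
No listed fact shares that background with another thing. Nothing contradicts the reply.
(Fact (5) would refute a reading with focus on the recipient — but that is not what the question asks.)

0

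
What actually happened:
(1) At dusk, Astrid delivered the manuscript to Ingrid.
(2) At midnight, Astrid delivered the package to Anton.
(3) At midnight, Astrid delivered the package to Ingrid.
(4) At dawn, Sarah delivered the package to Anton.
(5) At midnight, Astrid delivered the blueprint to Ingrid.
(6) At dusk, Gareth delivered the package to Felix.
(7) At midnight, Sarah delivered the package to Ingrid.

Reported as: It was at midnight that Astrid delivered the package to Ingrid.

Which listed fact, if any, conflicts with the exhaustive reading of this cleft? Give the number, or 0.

The cleft puts "at midnight" in focus and presupposes the open proposition with same agent, thing, recipient (Astrid / the package / Ingrid).
The exhaustive reading says no other setting fits that background.
No listed fact matches the background with a different setting. Exhaustivity holds.

0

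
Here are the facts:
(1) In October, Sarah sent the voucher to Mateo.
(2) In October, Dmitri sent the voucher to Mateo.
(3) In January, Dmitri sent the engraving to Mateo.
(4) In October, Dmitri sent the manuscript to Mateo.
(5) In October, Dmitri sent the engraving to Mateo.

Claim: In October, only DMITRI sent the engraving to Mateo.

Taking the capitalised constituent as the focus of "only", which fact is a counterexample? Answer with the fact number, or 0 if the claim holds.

0

The capitals mark "Dmitri" as focus. So "only" rules out other agents, with the rest (same thing, recipient, setting (the engraving / Mateo / in October)) as background.
No fact matches same thing, recipient, setting (the engraving / Mateo / in October) with a different agent — every other fact differs on at least one backgrounded slot. So no fact refutes it.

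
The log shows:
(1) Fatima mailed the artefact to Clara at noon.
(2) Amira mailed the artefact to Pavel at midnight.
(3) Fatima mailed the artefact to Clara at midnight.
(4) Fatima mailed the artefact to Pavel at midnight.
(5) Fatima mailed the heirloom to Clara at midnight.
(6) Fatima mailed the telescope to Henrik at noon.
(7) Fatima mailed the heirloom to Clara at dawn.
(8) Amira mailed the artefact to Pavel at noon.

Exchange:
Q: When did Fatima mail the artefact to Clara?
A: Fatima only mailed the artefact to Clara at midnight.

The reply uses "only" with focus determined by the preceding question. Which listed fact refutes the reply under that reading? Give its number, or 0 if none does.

The question "When did ...?" targets the setting, so in the reply the focus falls on "at midnight".
So "only" ranges over settings; the rest (agent = Fatima, thing = the artefact, recipient = Clara) is presupposed.
Fact (1) keeps agent = Fatima, thing = the artefact, recipient = Clara but has setting = at noon; that refutes the reply.
(Fact (5) would refute a reading with focus on the thing — but that is not what the question asks.)

1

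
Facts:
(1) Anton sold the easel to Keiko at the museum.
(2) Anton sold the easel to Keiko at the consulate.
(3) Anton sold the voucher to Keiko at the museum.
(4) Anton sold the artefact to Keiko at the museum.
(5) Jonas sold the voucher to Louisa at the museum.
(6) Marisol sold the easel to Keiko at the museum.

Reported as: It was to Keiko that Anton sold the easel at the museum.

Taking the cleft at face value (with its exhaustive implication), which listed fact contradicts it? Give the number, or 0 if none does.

0

The cleft puts "Keiko" in focus and presupposes the open proposition with same agent, thing, setting (Anton / the easel / at the museum).
Exhaustivity: Keiko is the only recipient satisfying that background.
No listed fact matches the background with a different recipient. Exhaustivity holds.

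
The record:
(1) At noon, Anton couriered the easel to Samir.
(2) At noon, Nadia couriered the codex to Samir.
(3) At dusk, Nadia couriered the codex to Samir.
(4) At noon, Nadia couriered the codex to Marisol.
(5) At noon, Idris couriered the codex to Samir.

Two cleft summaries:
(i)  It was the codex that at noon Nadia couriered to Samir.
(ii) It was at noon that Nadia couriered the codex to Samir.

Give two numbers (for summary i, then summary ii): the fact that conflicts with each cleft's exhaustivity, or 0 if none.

0, 3

(i): focus "the codex". No fact shares same agent, recipient, setting (Nadia / Samir / at noon) with a different thing. 0.
(ii): focus "at noon". Looking for same agent, thing, recipient (Nadia / the codex / Samir) with some other setting — fact (3) has at dusk there. Refuted.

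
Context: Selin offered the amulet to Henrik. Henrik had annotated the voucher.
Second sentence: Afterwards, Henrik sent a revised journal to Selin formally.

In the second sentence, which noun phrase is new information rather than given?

"Henrik" and "Selin" in the second sentence are given — already mentioned in the context.
"a revised journal" has no antecedent in the context; it is discourse-new (the indefinite article also signals a new referent).

a revised journal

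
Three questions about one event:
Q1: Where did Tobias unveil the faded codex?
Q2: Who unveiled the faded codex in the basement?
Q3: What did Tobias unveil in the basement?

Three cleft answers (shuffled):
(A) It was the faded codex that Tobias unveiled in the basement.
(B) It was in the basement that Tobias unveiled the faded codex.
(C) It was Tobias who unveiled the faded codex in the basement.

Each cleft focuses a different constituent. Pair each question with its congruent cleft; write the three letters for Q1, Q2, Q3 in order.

BCA

Q1 asks about the location; cleft (B) focuses "in the basement", which is the location — so Q1 → B.
Q2 asks about the subject (agent); cleft (C) focuses "Tobias", which is the subject (agent) — so Q2 → C.
Q3 asks about the direct object; cleft (A) focuses "the faded codex", which is the direct object — so Q3 → A.
Mapping: Q1→B, Q2→C, Q3→A.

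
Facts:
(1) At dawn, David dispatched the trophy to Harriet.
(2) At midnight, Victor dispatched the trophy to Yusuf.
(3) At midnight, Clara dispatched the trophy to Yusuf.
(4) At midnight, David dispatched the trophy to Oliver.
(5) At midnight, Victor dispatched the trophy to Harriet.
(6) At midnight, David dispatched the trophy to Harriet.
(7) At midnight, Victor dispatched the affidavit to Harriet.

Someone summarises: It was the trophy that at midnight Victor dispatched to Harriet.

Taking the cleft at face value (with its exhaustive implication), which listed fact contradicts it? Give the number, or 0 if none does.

The cleft puts "the trophy" in focus and presupposes the open proposition with Victor as agent and Harriet as recipient and at midnight as setting.
The exhaustive reading says no other thing fits that background.
Fact (7) shares the background but with thing = the affidavit; exhaustivity is violated.

7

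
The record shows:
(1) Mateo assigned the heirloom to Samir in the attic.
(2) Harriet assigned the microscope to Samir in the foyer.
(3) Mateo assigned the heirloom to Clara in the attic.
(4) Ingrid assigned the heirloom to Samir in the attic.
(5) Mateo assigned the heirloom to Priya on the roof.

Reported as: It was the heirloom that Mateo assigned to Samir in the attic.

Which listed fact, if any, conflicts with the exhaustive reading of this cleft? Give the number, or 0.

0

The cleft puts "the heirloom" in focus and presupposes the open proposition with Mateo as agent and Samir as recipient and in the attic as setting.
Exhaustivity: the heirloom is the only thing satisfying that background.
No listed fact matches the background with a different thing. Exhaustivity holds.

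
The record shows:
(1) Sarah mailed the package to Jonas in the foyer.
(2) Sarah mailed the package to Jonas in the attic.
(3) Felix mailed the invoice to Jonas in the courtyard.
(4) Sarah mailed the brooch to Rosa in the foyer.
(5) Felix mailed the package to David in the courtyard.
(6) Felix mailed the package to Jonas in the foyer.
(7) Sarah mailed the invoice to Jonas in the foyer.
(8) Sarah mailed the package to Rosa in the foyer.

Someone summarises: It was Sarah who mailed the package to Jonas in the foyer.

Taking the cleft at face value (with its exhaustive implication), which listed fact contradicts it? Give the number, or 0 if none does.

6

The cleft puts "Sarah" in focus and presupposes the open proposition with the package as thing and Jonas as recipient and in the foyer as setting.
Exhaustivity: Sarah is the only agent satisfying that background.
But fact (6) also has the package as thing and Jonas as recipient and in the foyer as setting, with agent = Felix — so the exhaustive reading fails.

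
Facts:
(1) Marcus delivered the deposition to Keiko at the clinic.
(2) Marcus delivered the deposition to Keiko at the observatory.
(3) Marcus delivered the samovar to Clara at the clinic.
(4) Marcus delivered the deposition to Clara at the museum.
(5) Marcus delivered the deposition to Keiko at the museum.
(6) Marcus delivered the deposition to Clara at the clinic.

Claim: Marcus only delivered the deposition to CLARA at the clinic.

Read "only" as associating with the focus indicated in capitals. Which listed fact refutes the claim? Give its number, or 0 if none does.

1

The capitals mark "Clara" as focus. So "only" rules out other recipients, with the rest (same agent, thing, setting (Marcus / the deposition / at the clinic)) as background.
Fact (1) matches on same agent, thing, setting (Marcus / the deposition / at the clinic), but has recipient = Keiko instead. That refutes the claim.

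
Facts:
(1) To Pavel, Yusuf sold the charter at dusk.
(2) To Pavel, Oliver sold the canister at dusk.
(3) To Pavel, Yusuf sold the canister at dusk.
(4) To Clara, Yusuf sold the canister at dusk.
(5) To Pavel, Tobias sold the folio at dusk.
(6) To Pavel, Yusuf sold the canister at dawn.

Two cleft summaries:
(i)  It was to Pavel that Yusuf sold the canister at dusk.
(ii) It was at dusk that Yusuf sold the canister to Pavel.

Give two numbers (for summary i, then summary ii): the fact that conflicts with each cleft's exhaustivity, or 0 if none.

4, 6

(i): focus "Pavel". Looking for same agent, thing, setting (Yusuf / the canister / at dusk) with some other recipient — fact (4) has Clara there. Refuted.
(ii): focus "at dusk". Looking for same agent, thing, recipient (Yusuf / the canister / Pavel) with some other setting — fact (6) has at dawn there. Refuted.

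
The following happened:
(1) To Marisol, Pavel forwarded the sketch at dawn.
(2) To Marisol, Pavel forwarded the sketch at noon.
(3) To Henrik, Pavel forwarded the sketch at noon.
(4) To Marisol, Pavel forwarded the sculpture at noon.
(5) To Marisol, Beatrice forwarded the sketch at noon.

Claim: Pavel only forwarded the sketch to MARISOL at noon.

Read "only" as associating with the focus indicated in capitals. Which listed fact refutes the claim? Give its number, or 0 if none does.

3

The capitals mark "Marisol" as focus. So "only" rules out other recipients, with the rest (agent = Pavel, thing = the sketch, setting = at noon) as background.
Fact (3) shares the background but differs in recipient (Henrik) — a counterexample.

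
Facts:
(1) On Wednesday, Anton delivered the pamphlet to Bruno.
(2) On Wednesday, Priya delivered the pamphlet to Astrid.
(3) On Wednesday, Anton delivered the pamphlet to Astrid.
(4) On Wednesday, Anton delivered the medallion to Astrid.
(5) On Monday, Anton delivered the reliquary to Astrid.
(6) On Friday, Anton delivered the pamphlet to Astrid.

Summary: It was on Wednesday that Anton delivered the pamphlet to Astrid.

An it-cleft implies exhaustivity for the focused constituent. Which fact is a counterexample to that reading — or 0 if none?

6

Focus of the cleft: "on Wednesday" (the setting). Presupposed background: same agent, thing, recipient (Anton / the pamphlet / Astrid).
Exhaustivity: on Wednesday is the only setting satisfying that background.
Fact (6) shares the background but with setting = on Friday; exhaustivity is violated.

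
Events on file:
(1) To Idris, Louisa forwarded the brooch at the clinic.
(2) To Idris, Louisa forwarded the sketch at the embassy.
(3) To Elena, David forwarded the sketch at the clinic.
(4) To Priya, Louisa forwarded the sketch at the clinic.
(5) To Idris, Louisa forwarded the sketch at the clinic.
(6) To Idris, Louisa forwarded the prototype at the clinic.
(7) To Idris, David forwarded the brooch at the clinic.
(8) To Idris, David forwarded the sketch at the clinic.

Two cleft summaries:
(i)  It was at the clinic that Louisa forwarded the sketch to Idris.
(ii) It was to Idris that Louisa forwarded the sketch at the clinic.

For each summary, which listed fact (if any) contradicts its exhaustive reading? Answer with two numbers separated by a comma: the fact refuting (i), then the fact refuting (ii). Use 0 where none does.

2, 4

(i): focus "at the clinic". Looking for same agent, thing, recipient (Louisa / the sketch / Idris) with some other setting — fact (2) has at the embassy there. Refuted.
(ii): focus "Idris". Looking for same agent, thing, setting (Louisa / the sketch / at the clinic) with some other recipient — fact (4) has Priya there. Refuted.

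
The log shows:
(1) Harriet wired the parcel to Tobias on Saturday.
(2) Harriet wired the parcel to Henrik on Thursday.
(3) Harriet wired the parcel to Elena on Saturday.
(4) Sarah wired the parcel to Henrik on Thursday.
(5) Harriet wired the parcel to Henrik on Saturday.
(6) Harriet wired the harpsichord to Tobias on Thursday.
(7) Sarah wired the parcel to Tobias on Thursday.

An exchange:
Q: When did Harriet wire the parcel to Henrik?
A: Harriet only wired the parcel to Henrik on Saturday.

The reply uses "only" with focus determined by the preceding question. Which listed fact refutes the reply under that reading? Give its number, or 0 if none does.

The question "When did ...?" targets the setting, so in the reply the focus falls on "on Saturday".
So "only" ranges over settings; the rest (Harriet as agent and the parcel as thing and Henrik as recipient) is presupposed.
Fact (2) shares the background with a different setting (on Thursday) — counterexample.
(Fact (1) would refute a reading with focus on the recipient — but that is not what the question asks.)

2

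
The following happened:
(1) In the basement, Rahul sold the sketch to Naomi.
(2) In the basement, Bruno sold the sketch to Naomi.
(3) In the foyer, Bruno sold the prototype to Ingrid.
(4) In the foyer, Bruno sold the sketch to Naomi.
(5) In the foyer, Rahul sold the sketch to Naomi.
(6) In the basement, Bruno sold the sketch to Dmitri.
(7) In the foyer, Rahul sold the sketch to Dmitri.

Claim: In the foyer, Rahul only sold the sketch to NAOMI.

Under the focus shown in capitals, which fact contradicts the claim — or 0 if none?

Focus (in capitals) is "Naomi" — the recipient. "Only" excludes alternative recipients while holding fixed same agent, thing, setting (Rahul / the sketch / in the foyer).
Fact (7) shares the background but differs in recipient (Dmitri) — a counterexample.

7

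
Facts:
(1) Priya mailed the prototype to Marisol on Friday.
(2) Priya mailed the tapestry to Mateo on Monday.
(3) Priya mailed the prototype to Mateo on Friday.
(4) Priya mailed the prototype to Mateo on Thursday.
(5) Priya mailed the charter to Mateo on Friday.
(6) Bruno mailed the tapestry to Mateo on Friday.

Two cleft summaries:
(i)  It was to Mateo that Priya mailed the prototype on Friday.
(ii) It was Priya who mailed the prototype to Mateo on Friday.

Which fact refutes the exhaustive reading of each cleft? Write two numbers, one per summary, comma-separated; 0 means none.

(i): focus "Mateo". Looking for same agent, thing, setting (Priya / the prototype / on Friday) with some other recipient — fact (1) has Marisol there. Refuted.
(ii): focus "Priya". No fact shares same thing, recipient, setting (the prototype / Mateo / on Friday) with a different agent. 0.

1, 0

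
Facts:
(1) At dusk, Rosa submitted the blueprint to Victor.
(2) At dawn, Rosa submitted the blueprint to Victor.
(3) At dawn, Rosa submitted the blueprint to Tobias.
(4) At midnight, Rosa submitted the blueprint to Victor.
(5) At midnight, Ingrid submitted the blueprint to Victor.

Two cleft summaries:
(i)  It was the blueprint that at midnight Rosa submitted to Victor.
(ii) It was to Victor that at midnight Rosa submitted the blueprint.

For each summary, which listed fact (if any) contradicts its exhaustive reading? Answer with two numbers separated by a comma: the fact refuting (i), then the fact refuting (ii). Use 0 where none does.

0, 0

(i): focus "the blueprint". No fact shares same agent, recipient, setting (Rosa / Victor / at midnight) with a different thing. 0.
(ii): focus "Victor". No fact shares same agent, thing, setting (Rosa / the blueprint / at midnight) with a different recipient. 0.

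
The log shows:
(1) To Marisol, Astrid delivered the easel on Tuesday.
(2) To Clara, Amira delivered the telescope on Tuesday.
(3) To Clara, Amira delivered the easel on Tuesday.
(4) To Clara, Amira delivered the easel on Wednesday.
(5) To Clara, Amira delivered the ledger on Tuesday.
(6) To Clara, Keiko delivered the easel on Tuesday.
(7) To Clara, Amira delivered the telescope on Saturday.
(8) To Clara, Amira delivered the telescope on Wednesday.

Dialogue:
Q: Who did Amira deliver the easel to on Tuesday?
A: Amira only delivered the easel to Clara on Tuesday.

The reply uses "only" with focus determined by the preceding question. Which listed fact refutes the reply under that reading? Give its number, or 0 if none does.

0

Answering "Who did ... to ...?" puts focus on the recipient — here, "Clara".
"Only" then excludes alternative recipients while the background — same agent, thing, setting (Amira / the easel / on Tuesday) — is held fixed.
No listed fact shares that background with another recipient. Nothing contradicts the reply.
(Fact (2) would refute a reading with focus on the thing — but that is not what the question asks.)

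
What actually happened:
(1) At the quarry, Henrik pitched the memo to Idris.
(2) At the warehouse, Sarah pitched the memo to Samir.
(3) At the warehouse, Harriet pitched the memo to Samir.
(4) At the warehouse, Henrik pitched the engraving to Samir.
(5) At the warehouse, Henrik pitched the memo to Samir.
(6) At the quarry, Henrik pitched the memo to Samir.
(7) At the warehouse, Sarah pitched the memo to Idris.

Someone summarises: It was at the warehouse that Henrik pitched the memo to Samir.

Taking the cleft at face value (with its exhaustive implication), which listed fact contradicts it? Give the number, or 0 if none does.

The cleft puts "at the warehouse" in focus and presupposes the open proposition with agent = Henrik, thing = the memo, recipient = Samir.
The exhaustive reading says no other setting fits that background.
Fact (6) shares the background but with setting = at the quarry; exhaustivity is violated.

6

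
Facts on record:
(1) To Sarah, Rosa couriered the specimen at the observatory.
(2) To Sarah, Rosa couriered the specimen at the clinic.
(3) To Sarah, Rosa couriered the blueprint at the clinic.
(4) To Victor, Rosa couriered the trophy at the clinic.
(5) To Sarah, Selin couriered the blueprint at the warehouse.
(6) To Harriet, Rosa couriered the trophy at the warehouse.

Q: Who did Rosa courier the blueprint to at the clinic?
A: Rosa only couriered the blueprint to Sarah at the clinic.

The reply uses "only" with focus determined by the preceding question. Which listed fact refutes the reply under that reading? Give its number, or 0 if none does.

Answering "Who did ... to ...?" puts focus on the recipient — here, "Sarah".
"Only" then excludes alternative recipients while the background — same agent, thing, setting (Rosa / the blueprint / at the clinic) — is held fixed.
No fact keeps same agent, thing, setting (Rosa / the blueprint / at the clinic) while changing the recipient; every other fact differs on something backgrounded. The reply stands.
(Fact (2) would refute a reading with focus on the thing — but that is not what the question asks.)

0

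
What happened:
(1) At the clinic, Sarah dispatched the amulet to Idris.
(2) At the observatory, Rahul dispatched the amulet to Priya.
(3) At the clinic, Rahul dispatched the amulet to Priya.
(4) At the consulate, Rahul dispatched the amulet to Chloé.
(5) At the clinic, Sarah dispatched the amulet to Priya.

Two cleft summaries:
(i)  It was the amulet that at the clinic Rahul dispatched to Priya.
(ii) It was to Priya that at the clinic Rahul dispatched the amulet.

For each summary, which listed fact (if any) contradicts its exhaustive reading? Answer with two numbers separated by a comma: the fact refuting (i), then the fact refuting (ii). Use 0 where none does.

Summary (i) focuses "the amulet" (the thing); background Rahul as agent and Priya as recipient and at the clinic as setting. No fact matches that background with a different thing, so 0.
Summary (ii) focuses "Priya" (the recipient); background Rahul as agent and the amulet as thing and at the clinic as setting. No fact matches that background with a different recipient, so 0.

0, 0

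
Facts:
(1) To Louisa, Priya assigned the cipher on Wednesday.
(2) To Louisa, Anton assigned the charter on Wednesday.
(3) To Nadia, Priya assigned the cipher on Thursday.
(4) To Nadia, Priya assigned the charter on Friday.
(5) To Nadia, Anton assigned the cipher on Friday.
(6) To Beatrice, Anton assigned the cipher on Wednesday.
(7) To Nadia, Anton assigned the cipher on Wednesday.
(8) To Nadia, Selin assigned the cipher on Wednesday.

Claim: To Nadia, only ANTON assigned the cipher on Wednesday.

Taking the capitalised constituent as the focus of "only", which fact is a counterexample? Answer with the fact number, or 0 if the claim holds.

8

Focus (in capitals) is "Anton" — the agent. "Only" excludes alternative agents while holding fixed thing = the cipher, recipient = Nadia, setting = on Wednesday.
Fact (8) shares the background but differs in agent (Selin) — a counterexample.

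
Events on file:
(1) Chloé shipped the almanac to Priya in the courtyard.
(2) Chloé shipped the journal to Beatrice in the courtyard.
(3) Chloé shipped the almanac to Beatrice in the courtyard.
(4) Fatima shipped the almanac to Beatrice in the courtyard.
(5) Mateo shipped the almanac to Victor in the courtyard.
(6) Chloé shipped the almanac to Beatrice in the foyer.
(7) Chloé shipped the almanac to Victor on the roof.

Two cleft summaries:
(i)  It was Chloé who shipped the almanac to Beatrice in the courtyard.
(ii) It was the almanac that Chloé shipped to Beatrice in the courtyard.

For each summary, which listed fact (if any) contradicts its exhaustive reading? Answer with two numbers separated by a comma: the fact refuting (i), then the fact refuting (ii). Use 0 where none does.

4, 2

(i): focus "Chloé". Looking for same thing, recipient, setting (the almanac / Beatrice / in the courtyard) with some other agent — fact (4) has Fatima there. Refuted.
(ii): focus "the almanac". Looking for same agent, recipient, setting (Chloé / Beatrice / in the courtyard) with some other thing — fact (2) has the journal there. Refuted.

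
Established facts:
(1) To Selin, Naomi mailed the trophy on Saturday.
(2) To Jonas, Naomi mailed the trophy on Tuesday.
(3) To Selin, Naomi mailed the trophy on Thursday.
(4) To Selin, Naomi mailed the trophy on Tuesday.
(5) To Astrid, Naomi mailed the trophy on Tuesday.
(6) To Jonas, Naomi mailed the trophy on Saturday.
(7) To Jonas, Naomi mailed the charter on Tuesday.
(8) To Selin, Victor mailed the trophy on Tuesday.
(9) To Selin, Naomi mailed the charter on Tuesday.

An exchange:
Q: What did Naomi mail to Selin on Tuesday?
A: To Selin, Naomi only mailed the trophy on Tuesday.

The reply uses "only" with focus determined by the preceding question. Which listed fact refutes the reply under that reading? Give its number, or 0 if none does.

9

The question "What did ...?" targets the thing, so in the reply the focus falls on "the trophy".
So "only" ranges over things; the rest (Naomi as agent and Selin as recipient and on Tuesday as setting) is presupposed.
Fact (9) keeps Naomi as agent and Selin as recipient and on Tuesday as setting but has thing = the charter; that refutes the reply.
(Fact (1) would refute a reading with focus on the setting — but that is not what the question asks.)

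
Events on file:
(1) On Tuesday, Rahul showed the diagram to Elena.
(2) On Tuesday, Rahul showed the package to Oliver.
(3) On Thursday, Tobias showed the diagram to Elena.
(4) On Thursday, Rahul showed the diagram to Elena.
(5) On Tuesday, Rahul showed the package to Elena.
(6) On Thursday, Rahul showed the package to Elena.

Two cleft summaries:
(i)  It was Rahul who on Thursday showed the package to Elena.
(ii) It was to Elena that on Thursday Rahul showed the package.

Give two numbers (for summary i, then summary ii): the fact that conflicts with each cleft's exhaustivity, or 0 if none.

Summary (i) focuses "Rahul" (the agent); background same thing, recipient, setting (the package / Elena / on Thursday). No fact matches that background with a different agent, so 0.
Summary (ii) focuses "Elena" (the recipient); background same agent, thing, setting (Rahul / the package / on Thursday). No fact matches that background with a different recipient, so 0.

0, 0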